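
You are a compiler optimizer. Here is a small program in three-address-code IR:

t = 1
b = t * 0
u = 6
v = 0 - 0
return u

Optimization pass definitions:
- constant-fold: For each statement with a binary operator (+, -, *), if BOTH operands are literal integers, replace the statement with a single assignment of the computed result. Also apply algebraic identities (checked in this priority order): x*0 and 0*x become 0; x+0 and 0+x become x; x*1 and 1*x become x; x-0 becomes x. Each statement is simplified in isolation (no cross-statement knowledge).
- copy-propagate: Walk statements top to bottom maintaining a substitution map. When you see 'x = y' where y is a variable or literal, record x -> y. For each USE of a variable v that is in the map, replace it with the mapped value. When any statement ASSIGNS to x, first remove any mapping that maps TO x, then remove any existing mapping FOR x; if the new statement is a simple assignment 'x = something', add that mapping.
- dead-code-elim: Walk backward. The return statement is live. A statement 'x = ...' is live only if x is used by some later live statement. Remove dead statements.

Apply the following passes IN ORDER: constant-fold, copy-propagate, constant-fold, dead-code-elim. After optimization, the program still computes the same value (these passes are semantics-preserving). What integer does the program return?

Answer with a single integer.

Initial IR:
  t = 1
  b = t * 0
  u = 6
  v = 0 - 0
  return u
After constant-fold (5 stmts):
  t = 1
  b = 0
  u = 6
  v = 0
  return u
After copy-propagate (5 stmts):
  t = 1
  b = 0
  u = 6
  v = 0
  return 6
After constant-fold (5 stmts):
  t = 1
  b = 0
  u = 6
  v = 0
  return 6
After dead-code-elim (1 stmts):
  return 6
Evaluate:
  t = 1  =>  t = 1
  b = t * 0  =>  b = 0
  u = 6  =>  u = 6
  v = 0 - 0  =>  v = 0
  return u = 6

Answer: 6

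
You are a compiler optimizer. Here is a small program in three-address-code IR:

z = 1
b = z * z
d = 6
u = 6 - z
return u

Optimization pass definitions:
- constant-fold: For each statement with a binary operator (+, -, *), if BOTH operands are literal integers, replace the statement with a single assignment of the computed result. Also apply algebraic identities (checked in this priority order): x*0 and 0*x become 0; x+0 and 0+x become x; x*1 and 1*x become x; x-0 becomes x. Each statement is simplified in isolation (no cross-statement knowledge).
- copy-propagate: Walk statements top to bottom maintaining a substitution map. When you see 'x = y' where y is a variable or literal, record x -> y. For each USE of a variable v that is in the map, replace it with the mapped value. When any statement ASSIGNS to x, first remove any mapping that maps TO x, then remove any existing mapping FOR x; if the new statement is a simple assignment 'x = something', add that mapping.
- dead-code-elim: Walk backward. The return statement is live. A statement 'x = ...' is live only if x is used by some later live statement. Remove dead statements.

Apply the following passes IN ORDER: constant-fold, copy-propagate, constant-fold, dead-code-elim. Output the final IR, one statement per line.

Answer: u = 5
return u

Derivation:
Initial IR:
  z = 1
  b = z * z
  d = 6
  u = 6 - z
  return u
After constant-fold (5 stmts):
  z = 1
  b = z * z
  d = 6
  u = 6 - z
  return u
After copy-propagate (5 stmts):
  z = 1
  b = 1 * 1
  d = 6
  u = 6 - 1
  return u
After constant-fold (5 stmts):
  z = 1
  b = 1
  d = 6
  u = 5
  return u
After dead-code-elim (2 stmts):
  u = 5
  return u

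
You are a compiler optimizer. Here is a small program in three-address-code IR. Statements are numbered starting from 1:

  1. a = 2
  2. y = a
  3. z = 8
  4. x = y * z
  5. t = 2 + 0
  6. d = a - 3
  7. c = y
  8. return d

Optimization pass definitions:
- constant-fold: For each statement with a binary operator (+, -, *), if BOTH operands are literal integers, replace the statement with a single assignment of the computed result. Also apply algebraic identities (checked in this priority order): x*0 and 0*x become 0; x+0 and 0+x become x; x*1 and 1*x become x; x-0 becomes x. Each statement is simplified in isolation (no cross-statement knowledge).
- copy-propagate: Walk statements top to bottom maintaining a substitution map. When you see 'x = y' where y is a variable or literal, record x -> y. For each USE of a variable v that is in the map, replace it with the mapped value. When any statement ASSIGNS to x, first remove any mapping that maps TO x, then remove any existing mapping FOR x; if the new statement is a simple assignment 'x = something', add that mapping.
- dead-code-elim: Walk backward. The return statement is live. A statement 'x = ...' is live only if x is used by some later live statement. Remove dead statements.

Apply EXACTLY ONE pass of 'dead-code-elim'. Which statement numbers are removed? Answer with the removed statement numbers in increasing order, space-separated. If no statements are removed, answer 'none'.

Answer: 2 3 4 5 7

Derivation:
Backward liveness scan:
Stmt 1 'a = 2': KEEP (a is live); live-in = []
Stmt 2 'y = a': DEAD (y not in live set ['a'])
Stmt 3 'z = 8': DEAD (z not in live set ['a'])
Stmt 4 'x = y * z': DEAD (x not in live set ['a'])
Stmt 5 't = 2 + 0': DEAD (t not in live set ['a'])
Stmt 6 'd = a - 3': KEEP (d is live); live-in = ['a']
Stmt 7 'c = y': DEAD (c not in live set ['d'])
Stmt 8 'return d': KEEP (return); live-in = ['d']
Removed statement numbers: [2, 3, 4, 5, 7]
Surviving IR:
  a = 2
  d = a - 3
  return d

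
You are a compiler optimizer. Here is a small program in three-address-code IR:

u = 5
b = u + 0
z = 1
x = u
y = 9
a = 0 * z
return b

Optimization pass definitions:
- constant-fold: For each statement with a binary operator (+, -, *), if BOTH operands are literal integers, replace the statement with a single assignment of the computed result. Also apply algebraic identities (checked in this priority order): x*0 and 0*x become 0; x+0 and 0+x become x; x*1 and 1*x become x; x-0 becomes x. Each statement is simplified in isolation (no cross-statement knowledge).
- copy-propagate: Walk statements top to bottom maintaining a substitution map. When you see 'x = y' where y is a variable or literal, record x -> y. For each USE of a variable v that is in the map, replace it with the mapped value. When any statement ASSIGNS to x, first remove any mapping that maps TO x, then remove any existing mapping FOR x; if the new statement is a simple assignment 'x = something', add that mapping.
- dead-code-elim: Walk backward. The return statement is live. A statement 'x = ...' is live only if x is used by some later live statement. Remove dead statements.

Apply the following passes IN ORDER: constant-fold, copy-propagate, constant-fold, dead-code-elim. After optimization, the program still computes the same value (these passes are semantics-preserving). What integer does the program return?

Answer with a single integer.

Initial IR:
  u = 5
  b = u + 0
  z = 1
  x = u
  y = 9
  a = 0 * z
  return b
After constant-fold (7 stmts):
  u = 5
  b = u
  z = 1
  x = u
  y = 9
  a = 0
  return b
After copy-propagate (7 stmts):
  u = 5
  b = 5
  z = 1
  x = 5
  y = 9
  a = 0
  return 5
After constant-fold (7 stmts):
  u = 5
  b = 5
  z = 1
  x = 5
  y = 9
  a = 0
  return 5
After dead-code-elim (1 stmts):
  return 5
Evaluate:
  u = 5  =>  u = 5
  b = u + 0  =>  b = 5
  z = 1  =>  z = 1
  x = u  =>  x = 5
  y = 9  =>  y = 9
  a = 0 * z  =>  a = 0
  return b = 5

Answer: 5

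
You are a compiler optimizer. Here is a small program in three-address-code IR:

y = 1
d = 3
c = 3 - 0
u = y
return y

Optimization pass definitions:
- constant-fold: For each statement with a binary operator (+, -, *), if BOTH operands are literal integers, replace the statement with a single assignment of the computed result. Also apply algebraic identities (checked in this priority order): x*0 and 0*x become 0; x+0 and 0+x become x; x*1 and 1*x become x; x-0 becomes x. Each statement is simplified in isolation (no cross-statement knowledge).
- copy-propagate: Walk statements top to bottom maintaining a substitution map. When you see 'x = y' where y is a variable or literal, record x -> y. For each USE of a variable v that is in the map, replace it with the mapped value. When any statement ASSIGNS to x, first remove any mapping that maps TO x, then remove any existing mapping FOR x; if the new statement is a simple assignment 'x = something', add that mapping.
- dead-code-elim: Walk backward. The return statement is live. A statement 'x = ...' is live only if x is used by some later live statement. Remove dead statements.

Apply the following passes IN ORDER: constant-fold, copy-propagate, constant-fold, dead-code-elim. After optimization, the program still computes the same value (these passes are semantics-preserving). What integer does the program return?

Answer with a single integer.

Initial IR:
  y = 1
  d = 3
  c = 3 - 0
  u = y
  return y
After constant-fold (5 stmts):
  y = 1
  d = 3
  c = 3
  u = y
  return y
After copy-propagate (5 stmts):
  y = 1
  d = 3
  c = 3
  u = 1
  return 1
After constant-fold (5 stmts):
  y = 1
  d = 3
  c = 3
  u = 1
  return 1
After dead-code-elim (1 stmts):
  return 1
Evaluate:
  y = 1  =>  y = 1
  d = 3  =>  d = 3
  c = 3 - 0  =>  c = 3
  u = y  =>  u = 1
  return y = 1

Answer: 1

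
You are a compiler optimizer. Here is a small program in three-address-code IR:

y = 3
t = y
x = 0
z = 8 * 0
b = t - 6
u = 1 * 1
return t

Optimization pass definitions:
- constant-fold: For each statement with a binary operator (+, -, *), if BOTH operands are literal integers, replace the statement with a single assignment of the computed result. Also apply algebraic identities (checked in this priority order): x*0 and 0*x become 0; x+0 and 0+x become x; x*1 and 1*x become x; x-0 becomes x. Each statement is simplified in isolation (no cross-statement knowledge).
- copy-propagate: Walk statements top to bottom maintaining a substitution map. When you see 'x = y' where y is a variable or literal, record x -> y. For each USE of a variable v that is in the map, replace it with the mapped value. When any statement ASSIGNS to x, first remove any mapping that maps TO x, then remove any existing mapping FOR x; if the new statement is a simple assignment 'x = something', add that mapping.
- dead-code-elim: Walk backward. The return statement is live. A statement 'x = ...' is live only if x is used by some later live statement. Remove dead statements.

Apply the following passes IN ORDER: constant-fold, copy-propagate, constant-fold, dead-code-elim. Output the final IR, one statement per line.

Initial IR:
  y = 3
  t = y
  x = 0
  z = 8 * 0
  b = t - 6
  u = 1 * 1
  return t
After constant-fold (7 stmts):
  y = 3
  t = y
  x = 0
  z = 0
  b = t - 6
  u = 1
  return t
After copy-propagate (7 stmts):
  y = 3
  t = 3
  x = 0
  z = 0
  b = 3 - 6
  u = 1
  return 3
After constant-fold (7 stmts):
  y = 3
  t = 3
  x = 0
  z = 0
  b = -3
  u = 1
  return 3
After dead-code-elim (1 stmts):
  return 3

Answer: return 3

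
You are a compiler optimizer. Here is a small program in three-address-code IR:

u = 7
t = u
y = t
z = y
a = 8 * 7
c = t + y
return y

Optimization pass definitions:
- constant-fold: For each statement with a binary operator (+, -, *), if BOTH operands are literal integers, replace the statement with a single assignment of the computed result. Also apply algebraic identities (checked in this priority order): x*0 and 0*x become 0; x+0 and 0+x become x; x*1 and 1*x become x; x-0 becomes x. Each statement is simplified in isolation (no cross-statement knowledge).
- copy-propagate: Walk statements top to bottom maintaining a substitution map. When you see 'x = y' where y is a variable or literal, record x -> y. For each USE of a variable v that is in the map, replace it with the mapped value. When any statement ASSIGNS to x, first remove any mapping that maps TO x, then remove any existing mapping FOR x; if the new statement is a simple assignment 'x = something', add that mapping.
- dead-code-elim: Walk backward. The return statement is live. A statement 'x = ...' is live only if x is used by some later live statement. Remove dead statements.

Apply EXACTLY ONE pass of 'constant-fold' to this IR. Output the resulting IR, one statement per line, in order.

Answer: u = 7
t = u
y = t
z = y
a = 56
c = t + y
return y

Derivation:
Applying constant-fold statement-by-statement:
  [1] u = 7  (unchanged)
  [2] t = u  (unchanged)
  [3] y = t  (unchanged)
  [4] z = y  (unchanged)
  [5] a = 8 * 7  -> a = 56
  [6] c = t + y  (unchanged)
  [7] return y  (unchanged)
Result (7 stmts):
  u = 7
  t = u
  y = t
  z = y
  a = 56
  c = t + y
  return y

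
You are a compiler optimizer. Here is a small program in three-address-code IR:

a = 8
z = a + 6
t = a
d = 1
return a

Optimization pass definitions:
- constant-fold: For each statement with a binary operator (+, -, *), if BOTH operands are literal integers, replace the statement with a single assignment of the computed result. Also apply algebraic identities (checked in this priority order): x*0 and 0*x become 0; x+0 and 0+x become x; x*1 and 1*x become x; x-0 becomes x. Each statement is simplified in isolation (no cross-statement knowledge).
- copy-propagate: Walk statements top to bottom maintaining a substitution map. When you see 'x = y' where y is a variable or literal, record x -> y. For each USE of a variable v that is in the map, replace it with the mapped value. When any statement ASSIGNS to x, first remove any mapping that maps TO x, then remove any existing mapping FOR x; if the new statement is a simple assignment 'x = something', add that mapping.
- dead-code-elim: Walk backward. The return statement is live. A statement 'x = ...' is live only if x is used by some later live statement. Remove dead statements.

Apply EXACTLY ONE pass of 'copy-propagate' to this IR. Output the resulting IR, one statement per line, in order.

Applying copy-propagate statement-by-statement:
  [1] a = 8  (unchanged)
  [2] z = a + 6  -> z = 8 + 6
  [3] t = a  -> t = 8
  [4] d = 1  (unchanged)
  [5] return a  -> return 8
Result (5 stmts):
  a = 8
  z = 8 + 6
  t = 8
  d = 1
  return 8

Answer: a = 8
z = 8 + 6
t = 8
d = 1
return 8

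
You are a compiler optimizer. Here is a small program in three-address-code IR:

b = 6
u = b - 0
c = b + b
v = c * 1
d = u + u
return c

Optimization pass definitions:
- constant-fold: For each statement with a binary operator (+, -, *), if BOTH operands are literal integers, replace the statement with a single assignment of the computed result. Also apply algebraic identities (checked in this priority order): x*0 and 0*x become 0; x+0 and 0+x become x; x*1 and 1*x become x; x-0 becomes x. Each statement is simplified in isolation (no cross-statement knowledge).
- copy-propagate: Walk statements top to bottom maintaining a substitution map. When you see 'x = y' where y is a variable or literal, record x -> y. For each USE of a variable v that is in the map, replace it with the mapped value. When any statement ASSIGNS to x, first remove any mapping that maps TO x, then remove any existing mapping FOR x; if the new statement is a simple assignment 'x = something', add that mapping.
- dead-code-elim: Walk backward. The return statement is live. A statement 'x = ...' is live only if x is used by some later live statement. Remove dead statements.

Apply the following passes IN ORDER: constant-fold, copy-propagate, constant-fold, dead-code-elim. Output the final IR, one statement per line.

Initial IR:
  b = 6
  u = b - 0
  c = b + b
  v = c * 1
  d = u + u
  return c
After constant-fold (6 stmts):
  b = 6
  u = b
  c = b + b
  v = c
  d = u + u
  return c
After copy-propagate (6 stmts):
  b = 6
  u = 6
  c = 6 + 6
  v = c
  d = 6 + 6
  return c
After constant-fold (6 stmts):
  b = 6
  u = 6
  c = 12
  v = c
  d = 12
  return c
After dead-code-elim (2 stmts):
  c = 12
  return c

Answer: c = 12
return c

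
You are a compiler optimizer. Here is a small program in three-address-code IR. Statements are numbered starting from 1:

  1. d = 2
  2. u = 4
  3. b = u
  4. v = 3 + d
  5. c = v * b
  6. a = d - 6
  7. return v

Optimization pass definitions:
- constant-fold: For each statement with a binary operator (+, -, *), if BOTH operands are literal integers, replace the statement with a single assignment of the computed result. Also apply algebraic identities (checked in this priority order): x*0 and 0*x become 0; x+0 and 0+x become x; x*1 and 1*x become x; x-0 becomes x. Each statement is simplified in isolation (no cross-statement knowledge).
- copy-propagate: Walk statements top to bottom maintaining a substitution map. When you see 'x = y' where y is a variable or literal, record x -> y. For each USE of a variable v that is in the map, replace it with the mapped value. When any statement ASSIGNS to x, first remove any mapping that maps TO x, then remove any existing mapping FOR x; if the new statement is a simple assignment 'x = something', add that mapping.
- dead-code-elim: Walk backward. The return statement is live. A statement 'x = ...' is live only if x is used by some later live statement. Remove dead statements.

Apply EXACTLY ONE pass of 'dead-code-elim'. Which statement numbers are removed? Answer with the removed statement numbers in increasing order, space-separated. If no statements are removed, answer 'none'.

Backward liveness scan:
Stmt 1 'd = 2': KEEP (d is live); live-in = []
Stmt 2 'u = 4': DEAD (u not in live set ['d'])
Stmt 3 'b = u': DEAD (b not in live set ['d'])
Stmt 4 'v = 3 + d': KEEP (v is live); live-in = ['d']
Stmt 5 'c = v * b': DEAD (c not in live set ['v'])
Stmt 6 'a = d - 6': DEAD (a not in live set ['v'])
Stmt 7 'return v': KEEP (return); live-in = ['v']
Removed statement numbers: [2, 3, 5, 6]
Surviving IR:
  d = 2
  v = 3 + d
  return v

Answer: 2 3 5 6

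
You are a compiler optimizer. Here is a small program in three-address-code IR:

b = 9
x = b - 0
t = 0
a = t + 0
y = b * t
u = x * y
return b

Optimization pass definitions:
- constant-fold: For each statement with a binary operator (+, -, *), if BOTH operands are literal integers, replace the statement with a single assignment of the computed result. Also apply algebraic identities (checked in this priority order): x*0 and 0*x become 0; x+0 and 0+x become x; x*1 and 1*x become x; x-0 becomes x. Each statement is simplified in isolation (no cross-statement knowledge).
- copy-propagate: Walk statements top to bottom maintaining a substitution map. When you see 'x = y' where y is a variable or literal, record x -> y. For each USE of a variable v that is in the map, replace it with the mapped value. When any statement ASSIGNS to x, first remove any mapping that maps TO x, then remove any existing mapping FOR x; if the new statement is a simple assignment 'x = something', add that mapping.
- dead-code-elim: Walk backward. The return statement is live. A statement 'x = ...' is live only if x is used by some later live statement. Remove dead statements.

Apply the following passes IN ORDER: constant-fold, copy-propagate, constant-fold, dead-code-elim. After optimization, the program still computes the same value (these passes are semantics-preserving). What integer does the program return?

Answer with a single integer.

Initial IR:
  b = 9
  x = b - 0
  t = 0
  a = t + 0
  y = b * t
  u = x * y
  return b
After constant-fold (7 stmts):
  b = 9
  x = b
  t = 0
  a = t
  y = b * t
  u = x * y
  return b
After copy-propagate (7 stmts):
  b = 9
  x = 9
  t = 0
  a = 0
  y = 9 * 0
  u = 9 * y
  return 9
After constant-fold (7 stmts):
  b = 9
  x = 9
  t = 0
  a = 0
  y = 0
  u = 9 * y
  return 9
After dead-code-elim (1 stmts):
  return 9
Evaluate:
  b = 9  =>  b = 9
  x = b - 0  =>  x = 9
  t = 0  =>  t = 0
  a = t + 0  =>  a = 0
  y = b * t  =>  y = 0
  u = x * y  =>  u = 0
  return b = 9

Answer: 9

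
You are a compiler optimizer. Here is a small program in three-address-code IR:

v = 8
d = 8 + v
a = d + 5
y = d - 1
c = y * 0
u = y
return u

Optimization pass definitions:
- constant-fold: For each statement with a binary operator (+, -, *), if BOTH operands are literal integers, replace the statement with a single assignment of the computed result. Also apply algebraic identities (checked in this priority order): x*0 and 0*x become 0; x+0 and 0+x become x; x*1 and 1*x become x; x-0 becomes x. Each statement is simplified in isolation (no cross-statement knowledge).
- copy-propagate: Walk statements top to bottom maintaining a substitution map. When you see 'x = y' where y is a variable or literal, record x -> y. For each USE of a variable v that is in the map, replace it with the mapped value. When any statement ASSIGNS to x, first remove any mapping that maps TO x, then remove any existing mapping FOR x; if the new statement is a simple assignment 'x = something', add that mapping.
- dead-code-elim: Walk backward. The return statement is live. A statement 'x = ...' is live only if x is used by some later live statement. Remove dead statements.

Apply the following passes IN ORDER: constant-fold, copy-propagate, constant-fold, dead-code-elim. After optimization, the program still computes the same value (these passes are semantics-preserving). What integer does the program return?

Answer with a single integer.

Answer: 15

Derivation:
Initial IR:
  v = 8
  d = 8 + v
  a = d + 5
  y = d - 1
  c = y * 0
  u = y
  return u
After constant-fold (7 stmts):
  v = 8
  d = 8 + v
  a = d + 5
  y = d - 1
  c = 0
  u = y
  return u
After copy-propagate (7 stmts):
  v = 8
  d = 8 + 8
  a = d + 5
  y = d - 1
  c = 0
  u = y
  return y
After constant-fold (7 stmts):
  v = 8
  d = 16
  a = d + 5
  y = d - 1
  c = 0
  u = y
  return y
After dead-code-elim (3 stmts):
  d = 16
  y = d - 1
  return y
Evaluate:
  v = 8  =>  v = 8
  d = 8 + v  =>  d = 16
  a = d + 5  =>  a = 21
  y = d - 1  =>  y = 15
  c = y * 0  =>  c = 0
  u = y  =>  u = 15
  return u = 15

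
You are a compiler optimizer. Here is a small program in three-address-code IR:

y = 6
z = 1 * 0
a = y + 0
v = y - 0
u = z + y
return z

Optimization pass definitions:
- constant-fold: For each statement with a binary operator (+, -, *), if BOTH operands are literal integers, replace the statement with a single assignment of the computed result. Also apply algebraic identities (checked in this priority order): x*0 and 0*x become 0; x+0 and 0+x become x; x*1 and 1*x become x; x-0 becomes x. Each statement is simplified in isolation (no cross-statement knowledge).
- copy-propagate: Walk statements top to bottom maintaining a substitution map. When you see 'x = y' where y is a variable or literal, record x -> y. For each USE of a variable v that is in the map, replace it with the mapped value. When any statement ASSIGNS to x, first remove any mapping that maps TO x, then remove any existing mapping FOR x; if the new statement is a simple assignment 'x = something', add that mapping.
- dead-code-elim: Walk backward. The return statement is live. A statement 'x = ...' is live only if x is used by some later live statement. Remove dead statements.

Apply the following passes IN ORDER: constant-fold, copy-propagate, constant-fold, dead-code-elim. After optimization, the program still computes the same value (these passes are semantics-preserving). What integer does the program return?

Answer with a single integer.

Initial IR:
  y = 6
  z = 1 * 0
  a = y + 0
  v = y - 0
  u = z + y
  return z
After constant-fold (6 stmts):
  y = 6
  z = 0
  a = y
  v = y
  u = z + y
  return z
After copy-propagate (6 stmts):
  y = 6
  z = 0
  a = 6
  v = 6
  u = 0 + 6
  return 0
After constant-fold (6 stmts):
  y = 6
  z = 0
  a = 6
  v = 6
  u = 6
  return 0
After dead-code-elim (1 stmts):
  return 0
Evaluate:
  y = 6  =>  y = 6
  z = 1 * 0  =>  z = 0
  a = y + 0  =>  a = 6
  v = y - 0  =>  v = 6
  u = z + y  =>  u = 6
  return z = 0

Answer: 0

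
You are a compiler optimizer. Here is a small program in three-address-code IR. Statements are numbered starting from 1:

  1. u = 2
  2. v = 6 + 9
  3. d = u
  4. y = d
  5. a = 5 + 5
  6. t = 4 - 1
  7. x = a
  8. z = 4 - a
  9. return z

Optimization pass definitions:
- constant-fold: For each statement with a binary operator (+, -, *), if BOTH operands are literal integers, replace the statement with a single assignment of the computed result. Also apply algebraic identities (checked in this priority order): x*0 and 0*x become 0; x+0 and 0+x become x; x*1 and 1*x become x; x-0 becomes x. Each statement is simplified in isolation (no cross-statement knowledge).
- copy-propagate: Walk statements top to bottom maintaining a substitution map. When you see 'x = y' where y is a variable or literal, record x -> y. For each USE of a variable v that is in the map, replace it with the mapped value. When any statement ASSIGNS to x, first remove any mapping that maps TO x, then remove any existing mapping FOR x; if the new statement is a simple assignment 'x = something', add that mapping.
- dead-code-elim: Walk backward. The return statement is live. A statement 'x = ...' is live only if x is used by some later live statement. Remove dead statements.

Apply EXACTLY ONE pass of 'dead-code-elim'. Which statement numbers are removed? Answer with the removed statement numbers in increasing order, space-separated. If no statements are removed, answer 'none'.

Backward liveness scan:
Stmt 1 'u = 2': DEAD (u not in live set [])
Stmt 2 'v = 6 + 9': DEAD (v not in live set [])
Stmt 3 'd = u': DEAD (d not in live set [])
Stmt 4 'y = d': DEAD (y not in live set [])
Stmt 5 'a = 5 + 5': KEEP (a is live); live-in = []
Stmt 6 't = 4 - 1': DEAD (t not in live set ['a'])
Stmt 7 'x = a': DEAD (x not in live set ['a'])
Stmt 8 'z = 4 - a': KEEP (z is live); live-in = ['a']
Stmt 9 'return z': KEEP (return); live-in = ['z']
Removed statement numbers: [1, 2, 3, 4, 6, 7]
Surviving IR:
  a = 5 + 5
  z = 4 - a
  return z

Answer: 1 2 3 4 6 7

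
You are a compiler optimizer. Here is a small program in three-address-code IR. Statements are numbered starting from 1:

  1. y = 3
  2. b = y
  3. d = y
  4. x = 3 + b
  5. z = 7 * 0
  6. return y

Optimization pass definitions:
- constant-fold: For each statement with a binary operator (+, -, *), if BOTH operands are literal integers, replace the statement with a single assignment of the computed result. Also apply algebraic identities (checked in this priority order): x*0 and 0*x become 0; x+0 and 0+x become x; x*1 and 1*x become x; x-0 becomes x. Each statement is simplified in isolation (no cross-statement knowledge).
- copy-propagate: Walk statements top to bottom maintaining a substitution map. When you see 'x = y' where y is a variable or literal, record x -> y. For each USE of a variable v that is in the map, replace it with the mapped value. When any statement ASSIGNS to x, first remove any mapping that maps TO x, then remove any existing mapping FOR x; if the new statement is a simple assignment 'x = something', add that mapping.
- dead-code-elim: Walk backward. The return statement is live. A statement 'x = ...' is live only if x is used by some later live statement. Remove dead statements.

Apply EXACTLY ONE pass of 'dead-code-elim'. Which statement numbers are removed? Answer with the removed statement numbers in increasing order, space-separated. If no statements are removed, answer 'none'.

Answer: 2 3 4 5

Derivation:
Backward liveness scan:
Stmt 1 'y = 3': KEEP (y is live); live-in = []
Stmt 2 'b = y': DEAD (b not in live set ['y'])
Stmt 3 'd = y': DEAD (d not in live set ['y'])
Stmt 4 'x = 3 + b': DEAD (x not in live set ['y'])
Stmt 5 'z = 7 * 0': DEAD (z not in live set ['y'])
Stmt 6 'return y': KEEP (return); live-in = ['y']
Removed statement numbers: [2, 3, 4, 5]
Surviving IR:
  y = 3
  return y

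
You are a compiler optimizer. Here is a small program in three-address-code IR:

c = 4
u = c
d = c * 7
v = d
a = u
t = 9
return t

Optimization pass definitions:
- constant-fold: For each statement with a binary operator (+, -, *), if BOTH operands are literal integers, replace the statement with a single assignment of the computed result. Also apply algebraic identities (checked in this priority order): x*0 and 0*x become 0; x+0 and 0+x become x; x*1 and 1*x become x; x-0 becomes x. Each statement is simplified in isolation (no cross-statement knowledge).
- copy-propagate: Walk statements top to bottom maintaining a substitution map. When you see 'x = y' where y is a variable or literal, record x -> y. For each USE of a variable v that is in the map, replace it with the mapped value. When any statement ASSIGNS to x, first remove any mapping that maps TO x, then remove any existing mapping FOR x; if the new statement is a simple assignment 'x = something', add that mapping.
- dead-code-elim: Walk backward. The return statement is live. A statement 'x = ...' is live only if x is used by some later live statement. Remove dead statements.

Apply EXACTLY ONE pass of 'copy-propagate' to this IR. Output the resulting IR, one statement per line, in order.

Applying copy-propagate statement-by-statement:
  [1] c = 4  (unchanged)
  [2] u = c  -> u = 4
  [3] d = c * 7  -> d = 4 * 7
  [4] v = d  (unchanged)
  [5] a = u  -> a = 4
  [6] t = 9  (unchanged)
  [7] return t  -> return 9
Result (7 stmts):
  c = 4
  u = 4
  d = 4 * 7
  v = d
  a = 4
  t = 9
  return 9

Answer: c = 4
u = 4
d = 4 * 7
v = d
a = 4
t = 9
return 9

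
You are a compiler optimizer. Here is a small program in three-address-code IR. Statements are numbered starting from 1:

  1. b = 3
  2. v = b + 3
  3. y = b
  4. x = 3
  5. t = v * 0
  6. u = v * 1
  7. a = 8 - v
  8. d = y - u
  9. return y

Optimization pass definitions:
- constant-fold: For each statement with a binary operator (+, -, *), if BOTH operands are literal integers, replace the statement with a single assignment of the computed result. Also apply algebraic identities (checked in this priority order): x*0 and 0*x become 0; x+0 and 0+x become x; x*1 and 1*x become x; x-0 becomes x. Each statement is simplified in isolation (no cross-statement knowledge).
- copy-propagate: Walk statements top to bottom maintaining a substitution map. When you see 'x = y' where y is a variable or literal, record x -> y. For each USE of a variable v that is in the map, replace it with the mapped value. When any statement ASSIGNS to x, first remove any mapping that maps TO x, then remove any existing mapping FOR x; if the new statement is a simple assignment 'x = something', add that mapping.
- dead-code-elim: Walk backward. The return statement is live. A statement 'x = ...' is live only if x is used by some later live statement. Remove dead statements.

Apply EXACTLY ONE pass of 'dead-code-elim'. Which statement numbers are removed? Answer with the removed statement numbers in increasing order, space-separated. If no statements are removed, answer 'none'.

Backward liveness scan:
Stmt 1 'b = 3': KEEP (b is live); live-in = []
Stmt 2 'v = b + 3': DEAD (v not in live set ['b'])
Stmt 3 'y = b': KEEP (y is live); live-in = ['b']
Stmt 4 'x = 3': DEAD (x not in live set ['y'])
Stmt 5 't = v * 0': DEAD (t not in live set ['y'])
Stmt 6 'u = v * 1': DEAD (u not in live set ['y'])
Stmt 7 'a = 8 - v': DEAD (a not in live set ['y'])
Stmt 8 'd = y - u': DEAD (d not in live set ['y'])
Stmt 9 'return y': KEEP (return); live-in = ['y']
Removed statement numbers: [2, 4, 5, 6, 7, 8]
Surviving IR:
  b = 3
  y = b
  return y

Answer: 2 4 5 6 7 8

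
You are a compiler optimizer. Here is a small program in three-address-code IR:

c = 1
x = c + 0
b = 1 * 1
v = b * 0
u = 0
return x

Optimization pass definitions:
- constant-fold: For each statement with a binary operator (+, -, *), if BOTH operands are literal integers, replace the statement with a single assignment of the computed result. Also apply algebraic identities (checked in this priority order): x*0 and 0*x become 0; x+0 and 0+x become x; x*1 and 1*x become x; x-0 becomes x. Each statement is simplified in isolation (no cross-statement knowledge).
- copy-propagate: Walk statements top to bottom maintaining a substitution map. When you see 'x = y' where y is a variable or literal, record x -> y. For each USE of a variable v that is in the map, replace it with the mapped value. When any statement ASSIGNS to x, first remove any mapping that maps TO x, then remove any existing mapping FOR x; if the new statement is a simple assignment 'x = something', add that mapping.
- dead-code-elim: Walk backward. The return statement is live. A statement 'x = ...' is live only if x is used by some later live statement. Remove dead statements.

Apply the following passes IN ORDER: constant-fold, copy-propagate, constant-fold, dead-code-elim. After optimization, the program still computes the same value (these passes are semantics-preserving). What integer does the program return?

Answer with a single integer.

Initial IR:
  c = 1
  x = c + 0
  b = 1 * 1
  v = b * 0
  u = 0
  return x
After constant-fold (6 stmts):
  c = 1
  x = c
  b = 1
  v = 0
  u = 0
  return x
After copy-propagate (6 stmts):
  c = 1
  x = 1
  b = 1
  v = 0
  u = 0
  return 1
After constant-fold (6 stmts):
  c = 1
  x = 1
  b = 1
  v = 0
  u = 0
  return 1
After dead-code-elim (1 stmts):
  return 1
Evaluate:
  c = 1  =>  c = 1
  x = c + 0  =>  x = 1
  b = 1 * 1  =>  b = 1
  v = b * 0  =>  v = 0
  u = 0  =>  u = 0
  return x = 1

Answer: 1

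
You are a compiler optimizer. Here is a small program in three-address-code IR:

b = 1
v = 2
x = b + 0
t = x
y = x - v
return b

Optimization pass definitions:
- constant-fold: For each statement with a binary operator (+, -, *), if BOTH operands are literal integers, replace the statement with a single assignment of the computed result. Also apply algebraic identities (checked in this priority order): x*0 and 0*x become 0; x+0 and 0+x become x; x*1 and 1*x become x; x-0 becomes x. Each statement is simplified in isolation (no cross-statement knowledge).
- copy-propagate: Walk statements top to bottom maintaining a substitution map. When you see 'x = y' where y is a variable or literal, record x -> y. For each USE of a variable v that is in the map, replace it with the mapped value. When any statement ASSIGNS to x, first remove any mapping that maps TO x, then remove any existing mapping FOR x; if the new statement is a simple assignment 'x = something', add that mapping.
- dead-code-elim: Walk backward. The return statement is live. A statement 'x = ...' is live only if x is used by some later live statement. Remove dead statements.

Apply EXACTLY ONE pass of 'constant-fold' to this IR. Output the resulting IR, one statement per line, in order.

Applying constant-fold statement-by-statement:
  [1] b = 1  (unchanged)
  [2] v = 2  (unchanged)
  [3] x = b + 0  -> x = b
  [4] t = x  (unchanged)
  [5] y = x - v  (unchanged)
  [6] return b  (unchanged)
Result (6 stmts):
  b = 1
  v = 2
  x = b
  t = x
  y = x - v
  return b

Answer: b = 1
v = 2
x = b
t = x
y = x - v
return b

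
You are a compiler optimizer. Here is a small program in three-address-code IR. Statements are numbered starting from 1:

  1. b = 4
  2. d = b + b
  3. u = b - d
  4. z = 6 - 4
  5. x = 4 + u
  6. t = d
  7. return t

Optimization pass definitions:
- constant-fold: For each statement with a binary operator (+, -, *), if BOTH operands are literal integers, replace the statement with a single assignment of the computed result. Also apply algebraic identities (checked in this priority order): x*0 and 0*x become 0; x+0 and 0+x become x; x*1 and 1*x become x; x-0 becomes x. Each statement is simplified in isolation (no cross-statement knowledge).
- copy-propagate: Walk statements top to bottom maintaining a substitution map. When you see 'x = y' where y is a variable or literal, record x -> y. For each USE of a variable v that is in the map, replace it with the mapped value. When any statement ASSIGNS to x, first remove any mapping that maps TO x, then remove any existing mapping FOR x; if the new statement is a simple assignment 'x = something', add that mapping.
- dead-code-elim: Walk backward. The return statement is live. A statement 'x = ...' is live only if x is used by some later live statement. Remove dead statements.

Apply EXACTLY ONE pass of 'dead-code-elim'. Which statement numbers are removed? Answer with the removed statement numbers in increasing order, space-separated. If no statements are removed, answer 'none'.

Backward liveness scan:
Stmt 1 'b = 4': KEEP (b is live); live-in = []
Stmt 2 'd = b + b': KEEP (d is live); live-in = ['b']
Stmt 3 'u = b - d': DEAD (u not in live set ['d'])
Stmt 4 'z = 6 - 4': DEAD (z not in live set ['d'])
Stmt 5 'x = 4 + u': DEAD (x not in live set ['d'])
Stmt 6 't = d': KEEP (t is live); live-in = ['d']
Stmt 7 'return t': KEEP (return); live-in = ['t']
Removed statement numbers: [3, 4, 5]
Surviving IR:
  b = 4
  d = b + b
  t = d
  return t

Answer: 3 4 5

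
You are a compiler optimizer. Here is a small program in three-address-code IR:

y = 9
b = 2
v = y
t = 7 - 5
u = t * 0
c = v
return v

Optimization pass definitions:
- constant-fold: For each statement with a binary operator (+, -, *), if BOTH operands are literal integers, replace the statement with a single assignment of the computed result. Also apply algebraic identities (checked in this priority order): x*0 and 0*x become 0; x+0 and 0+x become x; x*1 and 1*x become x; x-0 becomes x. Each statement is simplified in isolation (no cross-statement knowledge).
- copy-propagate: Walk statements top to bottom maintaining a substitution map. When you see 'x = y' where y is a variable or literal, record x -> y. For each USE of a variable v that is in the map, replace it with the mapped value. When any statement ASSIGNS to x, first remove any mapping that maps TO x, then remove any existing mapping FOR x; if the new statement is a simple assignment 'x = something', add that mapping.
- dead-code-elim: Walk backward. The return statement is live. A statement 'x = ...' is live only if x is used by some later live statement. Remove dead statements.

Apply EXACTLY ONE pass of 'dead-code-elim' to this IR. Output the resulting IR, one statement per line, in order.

Answer: y = 9
v = y
return v

Derivation:
Applying dead-code-elim statement-by-statement:
  [7] return v  -> KEEP (return); live=['v']
  [6] c = v  -> DEAD (c not live)
  [5] u = t * 0  -> DEAD (u not live)
  [4] t = 7 - 5  -> DEAD (t not live)
  [3] v = y  -> KEEP; live=['y']
  [2] b = 2  -> DEAD (b not live)
  [1] y = 9  -> KEEP; live=[]
Result (3 stmts):
  y = 9
  v = y
  return v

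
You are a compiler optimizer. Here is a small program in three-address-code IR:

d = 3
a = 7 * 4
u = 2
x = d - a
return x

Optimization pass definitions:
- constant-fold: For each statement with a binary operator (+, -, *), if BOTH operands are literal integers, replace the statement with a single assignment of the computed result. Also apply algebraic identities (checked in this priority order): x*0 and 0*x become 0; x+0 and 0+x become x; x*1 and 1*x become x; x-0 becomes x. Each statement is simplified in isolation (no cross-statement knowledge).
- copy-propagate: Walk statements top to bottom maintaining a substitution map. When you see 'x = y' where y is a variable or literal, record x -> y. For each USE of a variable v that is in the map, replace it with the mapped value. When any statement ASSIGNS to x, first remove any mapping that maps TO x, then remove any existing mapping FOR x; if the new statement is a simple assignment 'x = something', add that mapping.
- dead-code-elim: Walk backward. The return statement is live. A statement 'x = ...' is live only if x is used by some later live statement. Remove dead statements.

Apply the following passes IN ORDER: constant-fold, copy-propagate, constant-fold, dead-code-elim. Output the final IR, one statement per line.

Answer: x = -25
return x

Derivation:
Initial IR:
  d = 3
  a = 7 * 4
  u = 2
  x = d - a
  return x
After constant-fold (5 stmts):
  d = 3
  a = 28
  u = 2
  x = d - a
  return x
After copy-propagate (5 stmts):
  d = 3
  a = 28
  u = 2
  x = 3 - 28
  return x
After constant-fold (5 stmts):
  d = 3
  a = 28
  u = 2
  x = -25
  return x
After dead-code-elim (2 stmts):
  x = -25
  return x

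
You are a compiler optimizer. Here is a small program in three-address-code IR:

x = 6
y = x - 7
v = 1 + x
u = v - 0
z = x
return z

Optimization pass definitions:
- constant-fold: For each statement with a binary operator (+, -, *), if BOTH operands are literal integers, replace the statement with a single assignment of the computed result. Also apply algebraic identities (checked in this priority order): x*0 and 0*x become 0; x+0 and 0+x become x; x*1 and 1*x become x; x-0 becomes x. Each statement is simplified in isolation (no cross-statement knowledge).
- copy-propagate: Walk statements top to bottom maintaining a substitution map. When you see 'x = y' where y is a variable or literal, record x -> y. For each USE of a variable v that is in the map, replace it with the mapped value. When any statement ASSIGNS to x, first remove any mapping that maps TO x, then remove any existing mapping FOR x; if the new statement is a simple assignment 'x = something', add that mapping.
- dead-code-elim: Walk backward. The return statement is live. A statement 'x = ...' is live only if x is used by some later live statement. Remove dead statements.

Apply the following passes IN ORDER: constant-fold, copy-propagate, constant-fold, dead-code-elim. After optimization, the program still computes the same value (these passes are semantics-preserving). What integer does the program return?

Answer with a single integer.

Initial IR:
  x = 6
  y = x - 7
  v = 1 + x
  u = v - 0
  z = x
  return z
After constant-fold (6 stmts):
  x = 6
  y = x - 7
  v = 1 + x
  u = v
  z = x
  return z
After copy-propagate (6 stmts):
  x = 6
  y = 6 - 7
  v = 1 + 6
  u = v
  z = 6
  return 6
After constant-fold (6 stmts):
  x = 6
  y = -1
  v = 7
  u = v
  z = 6
  return 6
After dead-code-elim (1 stmts):
  return 6
Evaluate:
  x = 6  =>  x = 6
  y = x - 7  =>  y = -1
  v = 1 + x  =>  v = 7
  u = v - 0  =>  u = 7
  z = x  =>  z = 6
  return z = 6

Answer: 6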